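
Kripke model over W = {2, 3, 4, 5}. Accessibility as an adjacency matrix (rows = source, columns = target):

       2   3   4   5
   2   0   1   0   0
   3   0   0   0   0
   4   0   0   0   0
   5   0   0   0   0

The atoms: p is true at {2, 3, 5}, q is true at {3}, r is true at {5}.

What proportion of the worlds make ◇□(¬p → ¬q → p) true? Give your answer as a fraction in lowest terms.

2: successors {3}; □(¬p → ¬q → p) there: 3:T. ✓
3: no successors, so ◇□(¬p → ¬q → p) fails. ✗
4: no successors, so ◇□(¬p → ¬q → p) fails. ✗
5: no successors, so ◇□(¬p → ¬q → p) fails. ✗
That's 1 of 4 worlds, so 1/4.

1/4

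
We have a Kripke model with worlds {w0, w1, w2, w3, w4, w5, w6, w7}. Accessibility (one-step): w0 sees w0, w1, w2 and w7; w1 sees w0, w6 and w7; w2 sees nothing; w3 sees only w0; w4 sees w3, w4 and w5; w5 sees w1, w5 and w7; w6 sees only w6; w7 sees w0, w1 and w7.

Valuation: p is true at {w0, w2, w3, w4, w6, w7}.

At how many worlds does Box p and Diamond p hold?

3

w0: Box p is F, Diamond p is T. ✗
w1: Box p is T, Diamond p is T. ✓
w2: Box p is T, Diamond p is F. ✗
w3: Box p is T, Diamond p is T. ✓
w4: Box p is F, Diamond p is T. ✗
w5: Box p is F, Diamond p is T. ✗
w6: Box p is T, Diamond p is T. ✓
w7: Box p is F, Diamond p is T. ✗
Satisfying worlds: {w1, w3, w6}.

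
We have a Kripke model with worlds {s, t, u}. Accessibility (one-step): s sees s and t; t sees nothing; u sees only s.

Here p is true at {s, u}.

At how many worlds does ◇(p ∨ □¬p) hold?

s: successors {s, t}; p ∨ □¬p there: s:T, t:T. ✓
t: no successors, so ◇(p ∨ □¬p) fails. ✗
u: successors {s}; p ∨ □¬p there: s:T. ✓
Satisfying worlds: {s, u}.

2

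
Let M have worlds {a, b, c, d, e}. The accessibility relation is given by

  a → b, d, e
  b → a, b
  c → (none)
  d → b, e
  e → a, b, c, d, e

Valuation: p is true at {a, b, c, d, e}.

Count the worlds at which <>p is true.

a: successors {b, d, e}; p there: b:T, d:T, e:T. ✓
b: successors {a, b}; p there: a:T, b:T. ✓
c: no successors, so <>p fails. ✗
d: successors {b, e}; p there: b:T, e:T. ✓
e: successors {a, b, c, d, e}; p there: a:T, b:T, c:T, d:T, e:T. ✓
Satisfying worlds: {a, b, d, e}.

4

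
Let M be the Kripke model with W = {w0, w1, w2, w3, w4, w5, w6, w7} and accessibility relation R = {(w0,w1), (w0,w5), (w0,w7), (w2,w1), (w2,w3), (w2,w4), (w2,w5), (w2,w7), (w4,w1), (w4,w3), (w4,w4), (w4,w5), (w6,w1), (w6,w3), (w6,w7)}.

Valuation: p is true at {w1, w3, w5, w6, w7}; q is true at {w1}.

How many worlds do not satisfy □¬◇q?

2

w0: successors {w1, w5, w7}; ¬◇q there: w1:T, w5:T, w7:T. ✓
w1: no successors, so □¬◇q holds vacuously. ✓
w2: successors {w1, w3, w4, w5, w7}; ¬◇q there: w1:T, w3:T, w4:F, w5:T, w7:T. ✗
w3: no successors, so □¬◇q holds vacuously. ✓
w4: successors {w1, w3, w4, w5}; ¬◇q there: w1:T, w3:T, w4:F, w5:T. ✗
w5: no successors, so □¬◇q holds vacuously. ✓
w6: successors {w1, w3, w7}; ¬◇q there: w1:T, w3:T, w7:T. ✓
w7: no successors, so □¬◇q holds vacuously. ✓
Satisfying worlds: {w0, w1, w3, w5, w6, w7}.
So □¬◇q fails at the other 2 worlds.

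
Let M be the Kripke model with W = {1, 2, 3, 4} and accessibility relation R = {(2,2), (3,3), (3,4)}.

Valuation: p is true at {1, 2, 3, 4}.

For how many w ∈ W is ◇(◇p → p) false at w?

1: no successors, so ◇(◇p → p) fails. ✗
2: successors {2}; ◇p → p there: 2:T. ✓
3: successors {3, 4}; ◇p → p there: 3:T, 4:T. ✓
4: no successors, so ◇(◇p → p) fails. ✗
Satisfying worlds: {2, 3}.
So ◇(◇p → p) fails at the other 2 worlds.

2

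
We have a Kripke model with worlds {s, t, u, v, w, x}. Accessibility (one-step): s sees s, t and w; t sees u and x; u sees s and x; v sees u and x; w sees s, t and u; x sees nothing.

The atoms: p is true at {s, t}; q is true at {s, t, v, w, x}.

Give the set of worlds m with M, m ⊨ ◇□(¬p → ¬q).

s: successors {s, t, w}; □(¬p → ¬q) there: s:F, t:F, w:T. ✓
t: successors {u, x}; □(¬p → ¬q) there: u:F, x:T. ✓
u: successors {s, x}; □(¬p → ¬q) there: s:F, x:T. ✓
v: successors {u, x}; □(¬p → ¬q) there: u:F, x:T. ✓
w: successors {s, t, u}; □(¬p → ¬q) there: s:F, t:F, u:F. ✗
x: no successors, so ◇□(¬p → ¬q) fails. ✗

{s, t, u, v}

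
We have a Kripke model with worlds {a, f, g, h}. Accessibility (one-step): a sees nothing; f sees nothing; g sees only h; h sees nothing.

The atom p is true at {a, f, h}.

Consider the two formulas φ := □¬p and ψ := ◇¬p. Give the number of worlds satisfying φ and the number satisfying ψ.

3 and 0

For □¬p:
a: no successors, so □¬p holds vacuously. ✓
f: no successors, so □¬p holds vacuously. ✓
g: successors {h}; ¬p there: h:F. ✗
h: no successors, so □¬p holds vacuously. ✓
— 3 worlds.
For ◇¬p:
a: no successors, so ◇¬p fails. ✗
f: no successors, so ◇¬p fails. ✗
g: successors {h}; ¬p there: h:F. ✗
h: no successors, so ◇¬p fails. ✗
— 0 worlds.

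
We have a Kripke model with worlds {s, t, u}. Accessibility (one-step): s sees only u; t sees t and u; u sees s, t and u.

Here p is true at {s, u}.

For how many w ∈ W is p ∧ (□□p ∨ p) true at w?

s: p is T, □□p ∨ p is T. ✓
t: p is F, □□p ∨ p is F. ✗
u: p is T, □□p ∨ p is T. ✓
Satisfying worlds: {s, u}.

2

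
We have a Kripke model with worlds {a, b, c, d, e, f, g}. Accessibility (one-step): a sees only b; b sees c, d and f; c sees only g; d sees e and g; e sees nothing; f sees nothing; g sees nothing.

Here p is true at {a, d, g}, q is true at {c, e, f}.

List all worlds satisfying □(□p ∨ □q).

{c, d, e, f, g}

a: successors {b}; □p ∨ □q there: b:F. ✗
b: successors {c, d, f}; □p ∨ □q there: c:T, d:F, f:T. ✗
c: successors {g}; □p ∨ □q there: g:T. ✓
d: successors {e, g}; □p ∨ □q there: e:T, g:T. ✓
e: no successors, so □(□p ∨ □q) holds vacuously. ✓
f: no successors, so □(□p ∨ □q) holds vacuously. ✓
g: no successors, so □(□p ∨ □q) holds vacuously. ✓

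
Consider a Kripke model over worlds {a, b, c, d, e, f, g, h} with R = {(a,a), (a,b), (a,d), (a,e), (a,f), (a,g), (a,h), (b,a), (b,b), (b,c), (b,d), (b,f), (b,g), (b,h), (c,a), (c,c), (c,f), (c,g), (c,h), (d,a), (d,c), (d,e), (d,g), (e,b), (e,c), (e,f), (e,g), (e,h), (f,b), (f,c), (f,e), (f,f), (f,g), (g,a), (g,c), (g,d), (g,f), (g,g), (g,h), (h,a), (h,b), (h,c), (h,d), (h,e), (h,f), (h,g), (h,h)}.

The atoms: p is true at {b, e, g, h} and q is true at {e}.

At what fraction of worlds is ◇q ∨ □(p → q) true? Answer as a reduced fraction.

1/2

a: ◇q is T, □(p → q) is F. ✓
b: ◇q is F, □(p → q) is F. ✗
c: ◇q is F, □(p → q) is F. ✗
d: ◇q is T, □(p → q) is F. ✓
e: ◇q is F, □(p → q) is F. ✗
f: ◇q is T, □(p → q) is F. ✓
g: ◇q is F, □(p → q) is F. ✗
h: ◇q is T, □(p → q) is F. ✓
That's 4 of 8 worlds, so 4/8 = 1/2.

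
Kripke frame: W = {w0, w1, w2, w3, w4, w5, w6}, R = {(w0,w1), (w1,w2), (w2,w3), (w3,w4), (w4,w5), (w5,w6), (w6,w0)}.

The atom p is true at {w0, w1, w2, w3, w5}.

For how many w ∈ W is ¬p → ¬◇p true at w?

5

w0: ¬p is F, ¬◇p is F. ✓
w1: ¬p is F, ¬◇p is F. ✓
w2: ¬p is F, ¬◇p is F. ✓
w3: ¬p is F, ¬◇p is T. ✓
w4: ¬p is T, ¬◇p is F. ✗
w5: ¬p is F, ¬◇p is T. ✓
w6: ¬p is T, ¬◇p is F. ✗
Satisfying worlds: {w0, w1, w2, w3, w5}.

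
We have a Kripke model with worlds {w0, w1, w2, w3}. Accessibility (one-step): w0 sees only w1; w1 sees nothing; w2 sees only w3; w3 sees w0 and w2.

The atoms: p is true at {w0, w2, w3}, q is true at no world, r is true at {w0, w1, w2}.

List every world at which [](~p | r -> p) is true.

w0: successors {w1}; ~p | r -> p there: w1:F. ✗
w1: no successors, so [](~p | r -> p) holds vacuously. ✓
w2: successors {w3}; ~p | r -> p there: w3:T. ✓
w3: successors {w0, w2}; ~p | r -> p there: w0:T, w2:T. ✓

{w1, w2, w3}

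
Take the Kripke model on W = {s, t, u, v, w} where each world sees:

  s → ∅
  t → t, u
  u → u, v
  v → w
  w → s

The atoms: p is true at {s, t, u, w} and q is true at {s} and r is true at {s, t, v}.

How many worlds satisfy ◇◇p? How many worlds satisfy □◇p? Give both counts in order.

3 and 4

For ◇◇p:
s: no successors, so ◇◇p fails. ✗
t: successors {t, u}; ◇p there: t:T, u:T. ✓
u: successors {u, v}; ◇p there: u:T, v:T. ✓
v: successors {w}; ◇p there: w:T. ✓
w: successors {s}; ◇p there: s:F. ✗
— 3 worlds.
For □◇p:
s: no successors, so □◇p holds vacuously. ✓
t: successors {t, u}; ◇p there: t:T, u:T. ✓
u: successors {u, v}; ◇p there: u:T, v:T. ✓
v: successors {w}; ◇p there: w:T. ✓
w: successors {s}; ◇p there: s:F. ✗
— 4 worlds.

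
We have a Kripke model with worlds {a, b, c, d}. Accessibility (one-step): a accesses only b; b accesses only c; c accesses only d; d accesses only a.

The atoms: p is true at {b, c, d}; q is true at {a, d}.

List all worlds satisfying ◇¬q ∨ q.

{a, b, d}

a: ◇¬q is T, q is T. ✓
b: ◇¬q is T, q is F. ✓
c: ◇¬q is F, q is F. ✗
d: ◇¬q is F, q is T. ✓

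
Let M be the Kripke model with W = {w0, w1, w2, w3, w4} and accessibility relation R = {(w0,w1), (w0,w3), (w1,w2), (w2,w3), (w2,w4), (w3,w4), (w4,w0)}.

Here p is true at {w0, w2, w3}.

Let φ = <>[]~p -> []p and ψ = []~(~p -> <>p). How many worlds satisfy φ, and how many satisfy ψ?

3 and 0

For <>[]~p -> []p:
w0: <>[]~p is T, []p is F. ✗
w1: <>[]~p is F, []p is T. ✓
w2: <>[]~p is T, []p is F. ✗
w3: <>[]~p is F, []p is F. ✓
w4: <>[]~p is F, []p is T. ✓
— 3 worlds.
For []~(~p -> <>p):
w0: successors {w1, w3}; ~(~p -> <>p) there: w1:F, w3:F. ✗
w1: successors {w2}; ~(~p -> <>p) there: w2:F. ✗
w2: successors {w3, w4}; ~(~p -> <>p) there: w3:F, w4:F. ✗
w3: successors {w4}; ~(~p -> <>p) there: w4:F. ✗
w4: successors {w0}; ~(~p -> <>p) there: w0:F. ✗
— 0 worlds.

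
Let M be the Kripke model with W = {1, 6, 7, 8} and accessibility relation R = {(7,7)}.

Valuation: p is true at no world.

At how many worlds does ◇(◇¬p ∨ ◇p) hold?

1

1: no successors, so ◇(◇¬p ∨ ◇p) fails. ✗
6: no successors, so ◇(◇¬p ∨ ◇p) fails. ✗
7: successors {7}; ◇¬p ∨ ◇p there: 7:T. ✓
8: no successors, so ◇(◇¬p ∨ ◇p) fails. ✗
Satisfying worlds: {7}.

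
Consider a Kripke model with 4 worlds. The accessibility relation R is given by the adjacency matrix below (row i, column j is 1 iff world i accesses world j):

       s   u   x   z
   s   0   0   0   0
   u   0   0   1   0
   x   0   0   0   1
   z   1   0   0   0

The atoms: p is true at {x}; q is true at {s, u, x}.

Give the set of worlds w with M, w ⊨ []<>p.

s: no successors, so []<>p holds vacuously. ✓
u: successors {x}; <>p there: x:F. ✗
x: successors {z}; <>p there: z:F. ✗
z: successors {s}; <>p there: s:F. ✗

{s}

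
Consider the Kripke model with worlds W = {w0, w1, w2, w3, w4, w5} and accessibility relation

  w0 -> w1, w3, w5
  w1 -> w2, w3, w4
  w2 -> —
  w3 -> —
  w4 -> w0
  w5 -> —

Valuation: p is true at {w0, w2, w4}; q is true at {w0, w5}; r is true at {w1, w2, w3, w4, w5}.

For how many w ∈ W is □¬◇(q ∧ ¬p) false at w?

w0: successors {w1, w3, w5}; ¬◇(q ∧ ¬p) there: w1:T, w3:T, w5:T. ✓
w1: successors {w2, w3, w4}; ¬◇(q ∧ ¬p) there: w2:T, w3:T, w4:T. ✓
w2: no successors, so □¬◇(q ∧ ¬p) holds vacuously. ✓
w3: no successors, so □¬◇(q ∧ ¬p) holds vacuously. ✓
w4: successors {w0}; ¬◇(q ∧ ¬p) there: w0:F. ✗
w5: no successors, so □¬◇(q ∧ ¬p) holds vacuously. ✓
Satisfying worlds: {w0, w1, w2, w3, w5}.
So □¬◇(q ∧ ¬p) fails at the other 1 world.

1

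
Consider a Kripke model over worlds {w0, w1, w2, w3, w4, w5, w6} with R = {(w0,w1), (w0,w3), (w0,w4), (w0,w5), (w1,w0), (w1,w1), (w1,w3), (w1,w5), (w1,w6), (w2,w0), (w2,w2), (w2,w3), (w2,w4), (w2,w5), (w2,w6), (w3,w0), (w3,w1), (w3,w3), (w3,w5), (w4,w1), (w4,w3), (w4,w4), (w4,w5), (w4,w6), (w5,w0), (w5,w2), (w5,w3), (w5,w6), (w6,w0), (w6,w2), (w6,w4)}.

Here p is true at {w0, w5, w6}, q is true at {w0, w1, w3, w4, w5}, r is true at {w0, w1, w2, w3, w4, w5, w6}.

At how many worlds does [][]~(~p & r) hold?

0

w0: successors {w1, w3, w4, w5}; []~(~p & r) there: w1:F, w3:F, w4:F, w5:F. ✗
w1: successors {w0, w1, w3, w5, w6}; []~(~p & r) there: w0:F, w1:F, w3:F, w5:F, w6:F. ✗
w2: successors {w0, w2, w3, w4, w5, w6}; []~(~p & r) there: w0:F, w2:F, w3:F, w4:F, w5:F, w6:F. ✗
w3: successors {w0, w1, w3, w5}; []~(~p & r) there: w0:F, w1:F, w3:F, w5:F. ✗
w4: successors {w1, w3, w4, w5, w6}; []~(~p & r) there: w1:F, w3:F, w4:F, w5:F, w6:F. ✗
w5: successors {w0, w2, w3, w6}; []~(~p & r) there: w0:F, w2:F, w3:F, w6:F. ✗
w6: successors {w0, w2, w4}; []~(~p & r) there: w0:F, w2:F, w4:F. ✗
Satisfying worlds: ∅.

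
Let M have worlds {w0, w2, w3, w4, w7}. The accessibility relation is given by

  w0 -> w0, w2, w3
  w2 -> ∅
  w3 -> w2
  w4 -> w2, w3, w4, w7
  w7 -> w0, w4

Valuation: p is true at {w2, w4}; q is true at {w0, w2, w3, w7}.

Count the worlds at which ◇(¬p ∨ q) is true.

w0: successors {w0, w2, w3}; ¬p ∨ q there: w0:T, w2:T, w3:T. ✓
w2: no successors, so ◇(¬p ∨ q) fails. ✗
w3: successors {w2}; ¬p ∨ q there: w2:T. ✓
w4: successors {w2, w3, w4, w7}; ¬p ∨ q there: w2:T, w3:T, w4:F, w7:T. ✓
w7: successors {w0, w4}; ¬p ∨ q there: w0:T, w4:F. ✓
Satisfying worlds: {w0, w3, w4, w7}.

4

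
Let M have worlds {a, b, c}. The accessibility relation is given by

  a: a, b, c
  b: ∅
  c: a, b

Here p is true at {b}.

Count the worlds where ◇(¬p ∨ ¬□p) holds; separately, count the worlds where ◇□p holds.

For ◇(¬p ∨ ¬□p):
a: successors {a, b, c}; ¬p ∨ ¬□p there: a:T, b:F, c:T. ✓
b: no successors, so ◇(¬p ∨ ¬□p) fails. ✗
c: successors {a, b}; ¬p ∨ ¬□p there: a:T, b:F. ✓
— 2 worlds.
For ◇□p:
a: successors {a, b, c}; □p there: a:F, b:T, c:F. ✓
b: no successors, so ◇□p fails. ✗
c: successors {a, b}; □p there: a:F, b:T. ✓
— 2 worlds.

2 and 2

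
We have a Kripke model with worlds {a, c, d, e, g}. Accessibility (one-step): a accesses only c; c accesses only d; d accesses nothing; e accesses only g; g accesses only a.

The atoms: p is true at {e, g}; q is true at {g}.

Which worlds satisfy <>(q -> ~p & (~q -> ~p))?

a: successors {c}; q -> ~p & (~q -> ~p) there: c:T. ✓
c: successors {d}; q -> ~p & (~q -> ~p) there: d:T. ✓
d: no successors, so <>(q -> ~p & (~q -> ~p)) fails. ✗
e: successors {g}; q -> ~p & (~q -> ~p) there: g:F. ✗
g: successors {a}; q -> ~p & (~q -> ~p) there: a:T. ✓

{a, c, g}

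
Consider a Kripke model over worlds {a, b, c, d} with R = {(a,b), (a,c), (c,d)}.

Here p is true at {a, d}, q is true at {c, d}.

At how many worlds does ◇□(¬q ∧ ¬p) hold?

a: successors {b, c}; □(¬q ∧ ¬p) there: b:T, c:F. ✓
b: no successors, so ◇□(¬q ∧ ¬p) fails. ✗
c: successors {d}; □(¬q ∧ ¬p) there: d:T. ✓
d: no successors, so ◇□(¬q ∧ ¬p) fails. ✗
Satisfying worlds: {a, c}.

2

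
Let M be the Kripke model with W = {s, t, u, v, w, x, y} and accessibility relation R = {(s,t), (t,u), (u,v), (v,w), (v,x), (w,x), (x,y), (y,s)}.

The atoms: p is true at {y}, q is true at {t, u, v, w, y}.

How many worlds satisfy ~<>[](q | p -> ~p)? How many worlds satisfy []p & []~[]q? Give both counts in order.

For ~<>[](q | p -> ~p):
s: <>[](q | p -> ~p) is T. ✗
t: <>[](q | p -> ~p) is T. ✗
u: <>[](q | p -> ~p) is T. ✗
v: <>[](q | p -> ~p) is T. ✗
w: <>[](q | p -> ~p) is F. ✓
x: <>[](q | p -> ~p) is T. ✗
y: <>[](q | p -> ~p) is T. ✗
— 1 world.
For []p & []~[]q:
s: []p is F, []~[]q is F. ✗
t: []p is F, []~[]q is F. ✗
u: []p is F, []~[]q is T. ✗
v: []p is F, []~[]q is F. ✗
w: []p is F, []~[]q is F. ✗
x: []p is T, []~[]q is T. ✓
y: []p is F, []~[]q is F. ✗
— 1 world.

1 and 1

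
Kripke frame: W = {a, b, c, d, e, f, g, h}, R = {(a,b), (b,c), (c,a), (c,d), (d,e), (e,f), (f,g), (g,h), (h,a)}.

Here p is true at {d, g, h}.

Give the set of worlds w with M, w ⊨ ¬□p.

a: □p is F. ✓
b: □p is F. ✓
c: □p is F. ✓
d: □p is F. ✓
e: □p is F. ✓
f: □p is T. ✗
g: □p is T. ✗
h: □p is F. ✓

{a, b, c, d, e, h}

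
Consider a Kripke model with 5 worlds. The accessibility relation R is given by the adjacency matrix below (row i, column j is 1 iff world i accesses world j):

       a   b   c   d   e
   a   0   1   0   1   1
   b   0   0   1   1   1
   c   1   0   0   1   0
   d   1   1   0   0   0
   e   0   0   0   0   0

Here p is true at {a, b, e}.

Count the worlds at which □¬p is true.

a: successors {b, d, e}; ¬p there: b:F, d:T, e:F. ✗
b: successors {c, d, e}; ¬p there: c:T, d:T, e:F. ✗
c: successors {a, d}; ¬p there: a:F, d:T. ✗
d: successors {a, b}; ¬p there: a:F, b:F. ✗
e: no successors, so □¬p holds vacuously. ✓
Satisfying worlds: {e}.

1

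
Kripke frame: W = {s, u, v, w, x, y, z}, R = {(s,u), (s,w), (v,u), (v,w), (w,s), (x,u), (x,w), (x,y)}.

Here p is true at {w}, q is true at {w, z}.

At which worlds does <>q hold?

{s, v, x}

s: successors {u, w}; q there: u:F, w:T. ✓
u: no successors, so <>q fails. ✗
v: successors {u, w}; q there: u:F, w:T. ✓
w: successors {s}; q there: s:F. ✗
x: successors {u, w, y}; q there: u:F, w:T, y:F. ✓
y: no successors, so <>q fails. ✗
z: no successors, so <>q fails. ✗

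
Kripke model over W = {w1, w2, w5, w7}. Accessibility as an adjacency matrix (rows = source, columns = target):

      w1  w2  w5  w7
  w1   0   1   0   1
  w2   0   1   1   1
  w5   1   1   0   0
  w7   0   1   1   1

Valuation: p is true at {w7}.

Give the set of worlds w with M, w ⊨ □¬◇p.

w1: successors {w2, w7}; ¬◇p there: w2:F, w7:F. ✗
w2: successors {w2, w5, w7}; ¬◇p there: w2:F, w5:T, w7:F. ✗
w5: successors {w1, w2}; ¬◇p there: w1:F, w2:F. ✗
w7: successors {w2, w5, w7}; ¬◇p there: w2:F, w5:T, w7:F. ✗

∅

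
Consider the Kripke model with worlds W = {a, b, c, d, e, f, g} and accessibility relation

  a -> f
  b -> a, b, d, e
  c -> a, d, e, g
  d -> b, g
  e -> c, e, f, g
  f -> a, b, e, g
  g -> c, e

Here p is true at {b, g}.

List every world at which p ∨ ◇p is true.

{b, c, d, e, f, g}

a: p is F, ◇p is F. ✗
b: p is T, ◇p is T. ✓
c: p is F, ◇p is T. ✓
d: p is F, ◇p is T. ✓
e: p is F, ◇p is T. ✓
f: p is F, ◇p is T. ✓
g: p is T, ◇p is F. ✓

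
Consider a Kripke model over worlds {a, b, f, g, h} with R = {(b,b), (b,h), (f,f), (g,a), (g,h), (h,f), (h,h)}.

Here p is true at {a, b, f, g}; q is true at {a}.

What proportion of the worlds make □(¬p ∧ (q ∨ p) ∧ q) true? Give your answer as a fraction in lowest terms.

a: no successors, so □(¬p ∧ (q ∨ p) ∧ q) holds vacuously. ✓
b: successors {b, h}; ¬p ∧ (q ∨ p) ∧ q there: b:F, h:F. ✗
f: successors {f}; ¬p ∧ (q ∨ p) ∧ q there: f:F. ✗
g: successors {a, h}; ¬p ∧ (q ∨ p) ∧ q there: a:F, h:F. ✗
h: successors {f, h}; ¬p ∧ (q ∨ p) ∧ q there: f:F, h:F. ✗
That's 1 of 5 worlds, so 1/5.

1/5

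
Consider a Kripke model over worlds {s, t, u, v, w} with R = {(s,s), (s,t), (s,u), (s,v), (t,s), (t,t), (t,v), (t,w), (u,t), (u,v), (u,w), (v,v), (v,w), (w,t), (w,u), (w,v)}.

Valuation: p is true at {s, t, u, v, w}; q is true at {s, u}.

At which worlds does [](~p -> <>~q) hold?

{s, t, u, v, w}

s: successors {s, t, u, v}; ~p -> <>~q there: s:T, t:T, u:T, v:T. ✓
t: successors {s, t, v, w}; ~p -> <>~q there: s:T, t:T, v:T, w:T. ✓
u: successors {t, v, w}; ~p -> <>~q there: t:T, v:T, w:T. ✓
v: successors {v, w}; ~p -> <>~q there: v:T, w:T. ✓
w: successors {t, u, v}; ~p -> <>~q there: t:T, u:T, v:T. ✓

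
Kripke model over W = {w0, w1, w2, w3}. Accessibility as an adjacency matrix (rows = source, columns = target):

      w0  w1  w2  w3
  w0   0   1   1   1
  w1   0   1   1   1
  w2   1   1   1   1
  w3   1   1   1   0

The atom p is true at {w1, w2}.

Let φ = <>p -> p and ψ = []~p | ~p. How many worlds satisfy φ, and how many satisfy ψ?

For <>p -> p:
w0: <>p is T, p is F. ✗
w1: <>p is T, p is T. ✓
w2: <>p is T, p is T. ✓
w3: <>p is T, p is F. ✗
— 2 worlds.
For []~p | ~p:
w0: []~p is F, ~p is T. ✓
w1: []~p is F, ~p is F. ✗
w2: []~p is F, ~p is F. ✗
w3: []~p is F, ~p is T. ✓
— 2 worlds.

2 and 2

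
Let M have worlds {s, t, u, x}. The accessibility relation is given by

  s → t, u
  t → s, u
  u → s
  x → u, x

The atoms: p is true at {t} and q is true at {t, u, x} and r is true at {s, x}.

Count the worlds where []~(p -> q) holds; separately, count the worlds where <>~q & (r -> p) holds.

0 and 2

For []~(p -> q):
s: successors {t, u}; ~(p -> q) there: t:F, u:F. ✗
t: successors {s, u}; ~(p -> q) there: s:F, u:F. ✗
u: successors {s}; ~(p -> q) there: s:F. ✗
x: successors {u, x}; ~(p -> q) there: u:F, x:F. ✗
— 0 worlds.
For <>~q & (r -> p):
s: <>~q is F, r -> p is F. ✗
t: <>~q is T, r -> p is T. ✓
u: <>~q is T, r -> p is T. ✓
x: <>~q is F, r -> p is F. ✗
— 2 worlds.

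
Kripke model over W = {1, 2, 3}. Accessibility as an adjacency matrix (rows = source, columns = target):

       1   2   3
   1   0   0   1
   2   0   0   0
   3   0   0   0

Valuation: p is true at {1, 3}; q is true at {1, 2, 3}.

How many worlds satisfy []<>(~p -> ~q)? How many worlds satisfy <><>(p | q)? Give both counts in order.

2 and 0

For []<>(~p -> ~q):
1: successors {3}; <>(~p -> ~q) there: 3:F. ✗
2: no successors, so []<>(~p -> ~q) holds vacuously. ✓
3: no successors, so []<>(~p -> ~q) holds vacuously. ✓
— 2 worlds.
For <><>(p | q):
1: successors {3}; <>(p | q) there: 3:F. ✗
2: no successors, so <><>(p | q) fails. ✗
3: no successors, so <><>(p | q) fails. ✗
— 0 worlds.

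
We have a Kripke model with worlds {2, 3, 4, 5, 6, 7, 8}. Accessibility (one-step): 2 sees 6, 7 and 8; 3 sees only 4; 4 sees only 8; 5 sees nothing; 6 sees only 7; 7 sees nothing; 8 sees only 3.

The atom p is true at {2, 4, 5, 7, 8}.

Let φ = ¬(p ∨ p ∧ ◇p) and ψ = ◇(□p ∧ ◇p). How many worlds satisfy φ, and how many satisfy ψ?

For ¬(p ∨ p ∧ ◇p):
2: p ∨ p ∧ ◇p is T. ✗
3: p ∨ p ∧ ◇p is F. ✓
4: p ∨ p ∧ ◇p is T. ✗
5: p ∨ p ∧ ◇p is T. ✗
6: p ∨ p ∧ ◇p is F. ✓
7: p ∨ p ∧ ◇p is T. ✗
8: p ∨ p ∧ ◇p is T. ✗
— 2 worlds.
For ◇(□p ∧ ◇p):
2: successors {6, 7, 8}; □p ∧ ◇p there: 6:T, 7:F, 8:F. ✓
3: successors {4}; □p ∧ ◇p there: 4:T. ✓
4: successors {8}; □p ∧ ◇p there: 8:F. ✗
5: no successors, so ◇(□p ∧ ◇p) fails. ✗
6: successors {7}; □p ∧ ◇p there: 7:F. ✗
7: no successors, so ◇(□p ∧ ◇p) fails. ✗
8: successors {3}; □p ∧ ◇p there: 3:T. ✓
— 3 worlds.

2 and 3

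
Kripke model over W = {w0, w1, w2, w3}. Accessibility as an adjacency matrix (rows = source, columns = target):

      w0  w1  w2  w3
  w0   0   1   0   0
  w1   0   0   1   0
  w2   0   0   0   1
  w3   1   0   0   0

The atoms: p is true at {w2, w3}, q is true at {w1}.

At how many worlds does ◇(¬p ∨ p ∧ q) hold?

2

w0: successors {w1}; ¬p ∨ p ∧ q there: w1:T. ✓
w1: successors {w2}; ¬p ∨ p ∧ q there: w2:F. ✗
w2: successors {w3}; ¬p ∨ p ∧ q there: w3:F. ✗
w3: successors {w0}; ¬p ∨ p ∧ q there: w0:T. ✓
Satisfying worlds: {w0, w3}.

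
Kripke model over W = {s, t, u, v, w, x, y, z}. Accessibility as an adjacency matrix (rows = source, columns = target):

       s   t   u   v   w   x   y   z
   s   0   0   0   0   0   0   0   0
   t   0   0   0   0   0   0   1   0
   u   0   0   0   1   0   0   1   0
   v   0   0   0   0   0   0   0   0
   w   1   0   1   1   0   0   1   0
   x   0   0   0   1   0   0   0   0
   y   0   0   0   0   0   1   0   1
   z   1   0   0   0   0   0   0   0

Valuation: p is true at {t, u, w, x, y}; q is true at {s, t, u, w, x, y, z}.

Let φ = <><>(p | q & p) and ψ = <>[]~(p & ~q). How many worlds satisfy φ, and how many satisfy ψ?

3 and 6

For <><>(p | q & p):
s: no successors, so <><>(p | q & p) fails. ✗
t: successors {y}; <>(p | q & p) there: y:T. ✓
u: successors {v, y}; <>(p | q & p) there: v:F, y:T. ✓
v: no successors, so <><>(p | q & p) fails. ✗
w: successors {s, u, v, y}; <>(p | q & p) there: s:F, u:T, v:F, y:T. ✓
x: successors {v}; <>(p | q & p) there: v:F. ✗
y: successors {x, z}; <>(p | q & p) there: x:F, z:F. ✗
z: successors {s}; <>(p | q & p) there: s:F. ✗
— 3 worlds.
For <>[]~(p & ~q):
s: no successors, so <>[]~(p & ~q) fails. ✗
t: successors {y}; []~(p & ~q) there: y:T. ✓
u: successors {v, y}; []~(p & ~q) there: v:T, y:T. ✓
v: no successors, so <>[]~(p & ~q) fails. ✗
w: successors {s, u, v, y}; []~(p & ~q) there: s:T, u:T, v:T, y:T. ✓
x: successors {v}; []~(p & ~q) there: v:T. ✓
y: successors {x, z}; []~(p & ~q) there: x:T, z:T. ✓
z: successors {s}; []~(p & ~q) there: s:T. ✓
— 6 worlds.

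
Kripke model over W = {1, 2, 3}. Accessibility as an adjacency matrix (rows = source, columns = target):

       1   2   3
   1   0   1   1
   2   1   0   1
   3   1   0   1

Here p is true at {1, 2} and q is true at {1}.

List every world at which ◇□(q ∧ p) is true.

∅

1: successors {2, 3}; □(q ∧ p) there: 2:F, 3:F. ✗
2: successors {1, 3}; □(q ∧ p) there: 1:F, 3:F. ✗
3: successors {1, 3}; □(q ∧ p) there: 1:F, 3:F. ✗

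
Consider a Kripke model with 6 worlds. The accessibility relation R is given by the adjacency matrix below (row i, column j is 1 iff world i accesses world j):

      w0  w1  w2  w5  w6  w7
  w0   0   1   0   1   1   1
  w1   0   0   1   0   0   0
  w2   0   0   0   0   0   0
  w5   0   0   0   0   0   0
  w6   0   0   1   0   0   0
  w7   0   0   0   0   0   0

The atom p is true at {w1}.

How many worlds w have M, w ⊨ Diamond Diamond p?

0

w0: successors {w1, w5, w6, w7}; Diamond p there: w1:F, w5:F, w6:F, w7:F. ✗
w1: successors {w2}; Diamond p there: w2:F. ✗
w2: no successors, so Diamond Diamond p fails. ✗
w5: no successors, so Diamond Diamond p fails. ✗
w6: successors {w2}; Diamond p there: w2:F. ✗
w7: no successors, so Diamond Diamond p fails. ✗
Satisfying worlds: ∅.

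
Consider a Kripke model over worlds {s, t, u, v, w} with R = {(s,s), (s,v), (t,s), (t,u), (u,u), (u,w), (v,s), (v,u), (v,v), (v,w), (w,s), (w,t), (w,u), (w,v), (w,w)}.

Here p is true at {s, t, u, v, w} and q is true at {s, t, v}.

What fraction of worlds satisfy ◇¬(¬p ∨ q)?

4/5

s: successors {s, v}; ¬(¬p ∨ q) there: s:F, v:F. ✗
t: successors {s, u}; ¬(¬p ∨ q) there: s:F, u:T. ✓
u: successors {u, w}; ¬(¬p ∨ q) there: u:T, w:T. ✓
v: successors {s, u, v, w}; ¬(¬p ∨ q) there: s:F, u:T, v:F, w:T. ✓
w: successors {s, t, u, v, w}; ¬(¬p ∨ q) there: s:F, t:F, u:T, v:F, w:T. ✓
That's 4 of 5 worlds, so 4/5.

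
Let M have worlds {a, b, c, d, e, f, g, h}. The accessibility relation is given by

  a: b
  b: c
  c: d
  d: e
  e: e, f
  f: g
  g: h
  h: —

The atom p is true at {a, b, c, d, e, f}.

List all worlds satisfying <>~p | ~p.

a: <>~p is F, ~p is F. ✗
b: <>~p is F, ~p is F. ✗
c: <>~p is F, ~p is F. ✗
d: <>~p is F, ~p is F. ✗
e: <>~p is F, ~p is F. ✗
f: <>~p is T, ~p is F. ✓
g: <>~p is T, ~p is T. ✓
h: <>~p is F, ~p is T. ✓

{f, g, h}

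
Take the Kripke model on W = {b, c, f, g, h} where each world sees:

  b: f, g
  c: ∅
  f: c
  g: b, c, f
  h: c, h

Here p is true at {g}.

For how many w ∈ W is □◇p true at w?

1

b: successors {f, g}; ◇p there: f:F, g:F. ✗
c: no successors, so □◇p holds vacuously. ✓
f: successors {c}; ◇p there: c:F. ✗
g: successors {b, c, f}; ◇p there: b:T, c:F, f:F. ✗
h: successors {c, h}; ◇p there: c:F, h:F. ✗
Satisfying worlds: {c}.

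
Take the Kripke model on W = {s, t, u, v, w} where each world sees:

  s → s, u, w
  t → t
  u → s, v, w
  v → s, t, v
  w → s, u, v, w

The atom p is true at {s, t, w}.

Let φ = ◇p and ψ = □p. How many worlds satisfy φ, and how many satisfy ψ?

For ◇p:
s: successors {s, u, w}; p there: s:T, u:F, w:T. ✓
t: successors {t}; p there: t:T. ✓
u: successors {s, v, w}; p there: s:T, v:F, w:T. ✓
v: successors {s, t, v}; p there: s:T, t:T, v:F. ✓
w: successors {s, u, v, w}; p there: s:T, u:F, v:F, w:T. ✓
— 5 worlds.
For □p:
s: successors {s, u, w}; p there: s:T, u:F, w:T. ✗
t: successors {t}; p there: t:T. ✓
u: successors {s, v, w}; p there: s:T, v:F, w:T. ✗
v: successors {s, t, v}; p there: s:T, t:T, v:F. ✗
w: successors {s, u, v, w}; p there: s:T, u:F, v:F, w:T. ✗
— 1 world.

5 and 1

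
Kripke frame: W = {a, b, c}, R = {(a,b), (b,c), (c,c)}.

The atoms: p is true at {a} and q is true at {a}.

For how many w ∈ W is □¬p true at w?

3

a: successors {b}; ¬p there: b:T. ✓
b: successors {c}; ¬p there: c:T. ✓
c: successors {c}; ¬p there: c:T. ✓
Satisfying worlds: {a, b, c}.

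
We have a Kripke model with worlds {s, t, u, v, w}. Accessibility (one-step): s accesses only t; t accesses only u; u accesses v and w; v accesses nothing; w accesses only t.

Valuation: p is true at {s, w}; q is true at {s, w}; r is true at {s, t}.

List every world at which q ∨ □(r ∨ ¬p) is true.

s: q is T, □(r ∨ ¬p) is T. ✓
t: q is F, □(r ∨ ¬p) is T. ✓
u: q is F, □(r ∨ ¬p) is F. ✗
v: q is F, □(r ∨ ¬p) is T. ✓
w: q is T, □(r ∨ ¬p) is T. ✓

{s, t, v, w}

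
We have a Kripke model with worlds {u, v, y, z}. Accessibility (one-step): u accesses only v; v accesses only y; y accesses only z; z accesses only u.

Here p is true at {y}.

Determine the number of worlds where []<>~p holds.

u: successors {v}; <>~p there: v:F. ✗
v: successors {y}; <>~p there: y:T. ✓
y: successors {z}; <>~p there: z:T. ✓
z: successors {u}; <>~p there: u:T. ✓
Satisfying worlds: {v, y, z}.

3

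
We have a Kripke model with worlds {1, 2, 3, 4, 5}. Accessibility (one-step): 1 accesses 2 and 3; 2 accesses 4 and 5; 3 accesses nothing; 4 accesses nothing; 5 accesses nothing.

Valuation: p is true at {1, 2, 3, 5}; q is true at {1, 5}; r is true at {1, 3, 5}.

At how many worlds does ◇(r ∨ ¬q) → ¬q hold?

1: ◇(r ∨ ¬q) is T, ¬q is F. ✗
2: ◇(r ∨ ¬q) is T, ¬q is T. ✓
3: ◇(r ∨ ¬q) is F, ¬q is T. ✓
4: ◇(r ∨ ¬q) is F, ¬q is T. ✓
5: ◇(r ∨ ¬q) is F, ¬q is F. ✓
Satisfying worlds: {2, 3, 4, 5}.

4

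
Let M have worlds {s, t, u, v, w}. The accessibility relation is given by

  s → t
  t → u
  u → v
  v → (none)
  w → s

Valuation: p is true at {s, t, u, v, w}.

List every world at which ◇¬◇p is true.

{u}

s: successors {t}; ¬◇p there: t:F. ✗
t: successors {u}; ¬◇p there: u:F. ✗
u: successors {v}; ¬◇p there: v:T. ✓
v: no successors, so ◇¬◇p fails. ✗
w: successors {s}; ¬◇p there: s:F. ✗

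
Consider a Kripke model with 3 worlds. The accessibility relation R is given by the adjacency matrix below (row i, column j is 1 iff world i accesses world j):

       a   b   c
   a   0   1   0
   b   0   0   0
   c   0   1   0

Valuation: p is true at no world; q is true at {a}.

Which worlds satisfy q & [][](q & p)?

{a}

a: q is T, [][](q & p) is T. ✓
b: q is F, [][](q & p) is T. ✗
c: q is F, [][](q & p) is T. ✗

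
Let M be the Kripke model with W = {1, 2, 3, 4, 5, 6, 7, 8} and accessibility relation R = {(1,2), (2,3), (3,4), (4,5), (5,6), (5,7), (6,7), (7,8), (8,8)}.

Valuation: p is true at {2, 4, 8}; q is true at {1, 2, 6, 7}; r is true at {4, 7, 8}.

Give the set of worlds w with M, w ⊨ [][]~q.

1: successors {2}; []~q there: 2:T. ✓
2: successors {3}; []~q there: 3:T. ✓
3: successors {4}; []~q there: 4:T. ✓
4: successors {5}; []~q there: 5:F. ✗
5: successors {6, 7}; []~q there: 6:F, 7:T. ✗
6: successors {7}; []~q there: 7:T. ✓
7: successors {8}; []~q there: 8:T. ✓
8: successors {8}; []~q there: 8:T. ✓

{1, 2, 3, 6, 7, 8}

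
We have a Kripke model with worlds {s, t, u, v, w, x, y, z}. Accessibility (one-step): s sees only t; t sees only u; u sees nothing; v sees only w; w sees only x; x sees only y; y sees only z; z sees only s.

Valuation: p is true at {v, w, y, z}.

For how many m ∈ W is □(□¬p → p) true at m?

5

s: successors {t}; □¬p → p there: t:F. ✗
t: successors {u}; □¬p → p there: u:F. ✗
u: no successors, so □(□¬p → p) holds vacuously. ✓
v: successors {w}; □¬p → p there: w:T. ✓
w: successors {x}; □¬p → p there: x:T. ✓
x: successors {y}; □¬p → p there: y:T. ✓
y: successors {z}; □¬p → p there: z:T. ✓
z: successors {s}; □¬p → p there: s:F. ✗
Satisfying worlds: {u, v, w, x, y}.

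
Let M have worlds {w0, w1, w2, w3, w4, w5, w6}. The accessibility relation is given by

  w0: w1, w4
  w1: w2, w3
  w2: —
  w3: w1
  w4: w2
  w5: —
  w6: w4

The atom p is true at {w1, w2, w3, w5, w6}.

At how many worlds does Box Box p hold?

w0: successors {w1, w4}; Box p there: w1:T, w4:T. ✓
w1: successors {w2, w3}; Box p there: w2:T, w3:T. ✓
w2: no successors, so Box Box p holds vacuously. ✓
w3: successors {w1}; Box p there: w1:T. ✓
w4: successors {w2}; Box p there: w2:T. ✓
w5: no successors, so Box Box p holds vacuously. ✓
w6: successors {w4}; Box p there: w4:T. ✓
Satisfying worlds: {w0, w1, w2, w3, w4, w5, w6}.

7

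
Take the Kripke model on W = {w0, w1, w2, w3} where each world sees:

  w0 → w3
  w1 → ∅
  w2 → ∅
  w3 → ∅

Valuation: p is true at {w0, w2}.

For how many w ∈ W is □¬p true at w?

4

w0: successors {w3}; ¬p there: w3:T. ✓
w1: no successors, so □¬p holds vacuously. ✓
w2: no successors, so □¬p holds vacuously. ✓
w3: no successors, so □¬p holds vacuously. ✓
Satisfying worlds: {w0, w1, w2, w3}.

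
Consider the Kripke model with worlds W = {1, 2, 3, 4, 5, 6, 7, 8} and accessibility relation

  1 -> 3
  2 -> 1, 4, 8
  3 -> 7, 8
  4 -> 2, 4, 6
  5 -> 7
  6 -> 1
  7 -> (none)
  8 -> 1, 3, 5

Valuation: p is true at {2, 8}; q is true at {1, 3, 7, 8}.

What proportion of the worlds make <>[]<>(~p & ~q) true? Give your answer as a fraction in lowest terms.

1: successors {3}; []<>(~p & ~q) there: 3:F. ✗
2: successors {1, 4, 8}; []<>(~p & ~q) there: 1:F, 4:F, 8:F. ✗
3: successors {7, 8}; []<>(~p & ~q) there: 7:T, 8:F. ✓
4: successors {2, 4, 6}; []<>(~p & ~q) there: 2:F, 4:F, 6:F. ✗
5: successors {7}; []<>(~p & ~q) there: 7:T. ✓
6: successors {1}; []<>(~p & ~q) there: 1:F. ✗
7: no successors, so <>[]<>(~p & ~q) fails. ✗
8: successors {1, 3, 5}; []<>(~p & ~q) there: 1:F, 3:F, 5:F. ✗
That's 2 of 8 worlds, so 2/8 = 1/4.

1/4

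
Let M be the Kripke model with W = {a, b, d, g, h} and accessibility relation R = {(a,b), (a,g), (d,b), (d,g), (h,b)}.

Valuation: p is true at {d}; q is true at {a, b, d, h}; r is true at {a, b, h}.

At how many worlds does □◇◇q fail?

3

a: successors {b, g}; ◇◇q there: b:F, g:F. ✗
b: no successors, so □◇◇q holds vacuously. ✓
d: successors {b, g}; ◇◇q there: b:F, g:F. ✗
g: no successors, so □◇◇q holds vacuously. ✓
h: successors {b}; ◇◇q there: b:F. ✗
Satisfying worlds: {b, g}.
So □◇◇q fails at the other 3 worlds.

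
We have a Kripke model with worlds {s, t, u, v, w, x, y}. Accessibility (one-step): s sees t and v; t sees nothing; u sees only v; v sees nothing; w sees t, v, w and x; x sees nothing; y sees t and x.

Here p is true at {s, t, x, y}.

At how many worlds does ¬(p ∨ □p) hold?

2

s: p ∨ □p is T. ✗
t: p ∨ □p is T. ✗
u: p ∨ □p is F. ✓
v: p ∨ □p is T. ✗
w: p ∨ □p is F. ✓
x: p ∨ □p is T. ✗
y: p ∨ □p is T. ✗
Satisfying worlds: {u, w}.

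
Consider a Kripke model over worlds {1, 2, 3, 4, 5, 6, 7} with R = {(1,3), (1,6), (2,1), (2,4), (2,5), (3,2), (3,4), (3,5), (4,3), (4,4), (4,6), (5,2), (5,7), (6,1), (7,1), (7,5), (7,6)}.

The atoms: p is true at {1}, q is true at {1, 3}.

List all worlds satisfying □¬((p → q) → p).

1: successors {3, 6}; ¬((p → q) → p) there: 3:T, 6:T. ✓
2: successors {1, 4, 5}; ¬((p → q) → p) there: 1:F, 4:T, 5:T. ✗
3: successors {2, 4, 5}; ¬((p → q) → p) there: 2:T, 4:T, 5:T. ✓
4: successors {3, 4, 6}; ¬((p → q) → p) there: 3:T, 4:T, 6:T. ✓
5: successors {2, 7}; ¬((p → q) → p) there: 2:T, 7:T. ✓
6: successors {1}; ¬((p → q) → p) there: 1:F. ✗
7: successors {1, 5, 6}; ¬((p → q) → p) there: 1:F, 5:T, 6:T. ✗

{1, 3, 4, 5}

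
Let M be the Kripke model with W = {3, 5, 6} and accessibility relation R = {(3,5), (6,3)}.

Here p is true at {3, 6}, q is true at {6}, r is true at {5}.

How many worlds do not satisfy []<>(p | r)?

1

3: successors {5}; <>(p | r) there: 5:F. ✗
5: no successors, so []<>(p | r) holds vacuously. ✓
6: successors {3}; <>(p | r) there: 3:T. ✓
Satisfying worlds: {5, 6}.
So []<>(p | r) fails at the other 1 world.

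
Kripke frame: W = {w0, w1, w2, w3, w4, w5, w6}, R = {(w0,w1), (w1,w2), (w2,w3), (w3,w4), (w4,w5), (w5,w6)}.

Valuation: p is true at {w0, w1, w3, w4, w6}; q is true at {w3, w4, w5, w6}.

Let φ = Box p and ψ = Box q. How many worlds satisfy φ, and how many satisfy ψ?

5 and 5

For Box p:
w0: successors {w1}; p there: w1:T. ✓
w1: successors {w2}; p there: w2:F. ✗
w2: successors {w3}; p there: w3:T. ✓
w3: successors {w4}; p there: w4:T. ✓
w4: successors {w5}; p there: w5:F. ✗
w5: successors {w6}; p there: w6:T. ✓
w6: no successors, so Box p holds vacuously. ✓
— 5 worlds.
For Box q:
w0: successors {w1}; q there: w1:F. ✗
w1: successors {w2}; q there: w2:F. ✗
w2: successors {w3}; q there: w3:T. ✓
w3: successors {w4}; q there: w4:T. ✓
w4: successors {w5}; q there: w5:T. ✓
w5: successors {w6}; q there: w6:T. ✓
w6: no successors, so Box q holds vacuously. ✓
— 5 worlds.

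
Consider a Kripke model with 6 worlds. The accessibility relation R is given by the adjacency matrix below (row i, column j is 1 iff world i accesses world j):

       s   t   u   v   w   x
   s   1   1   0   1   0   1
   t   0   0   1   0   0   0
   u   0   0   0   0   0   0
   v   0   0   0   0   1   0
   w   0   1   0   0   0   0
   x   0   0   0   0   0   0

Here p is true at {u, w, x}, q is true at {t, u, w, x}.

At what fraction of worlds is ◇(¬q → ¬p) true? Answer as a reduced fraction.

s: successors {s, t, v, x}; ¬q → ¬p there: s:T, t:T, v:T, x:T. ✓
t: successors {u}; ¬q → ¬p there: u:T. ✓
u: no successors, so ◇(¬q → ¬p) fails. ✗
v: successors {w}; ¬q → ¬p there: w:T. ✓
w: successors {t}; ¬q → ¬p there: t:T. ✓
x: no successors, so ◇(¬q → ¬p) fails. ✗
That's 4 of 6 worlds, so 4/6 = 2/3.

2/3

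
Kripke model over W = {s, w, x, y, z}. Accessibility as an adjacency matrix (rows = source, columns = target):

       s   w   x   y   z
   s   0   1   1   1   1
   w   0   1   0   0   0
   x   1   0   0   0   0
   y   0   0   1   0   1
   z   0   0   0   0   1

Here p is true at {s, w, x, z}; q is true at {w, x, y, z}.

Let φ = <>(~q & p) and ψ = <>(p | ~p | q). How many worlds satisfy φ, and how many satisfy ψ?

1 and 5

For <>(~q & p):
s: successors {w, x, y, z}; ~q & p there: w:F, x:F, y:F, z:F. ✗
w: successors {w}; ~q & p there: w:F. ✗
x: successors {s}; ~q & p there: s:T. ✓
y: successors {x, z}; ~q & p there: x:F, z:F. ✗
z: successors {z}; ~q & p there: z:F. ✗
— 1 world.
For <>(p | ~p | q):
s: successors {w, x, y, z}; p | ~p | q there: w:T, x:T, y:T, z:T. ✓
w: successors {w}; p | ~p | q there: w:T. ✓
x: successors {s}; p | ~p | q there: s:T. ✓
y: successors {x, z}; p | ~p | q there: x:T, z:T. ✓
z: successors {z}; p | ~p | q there: z:T. ✓
— 5 worlds.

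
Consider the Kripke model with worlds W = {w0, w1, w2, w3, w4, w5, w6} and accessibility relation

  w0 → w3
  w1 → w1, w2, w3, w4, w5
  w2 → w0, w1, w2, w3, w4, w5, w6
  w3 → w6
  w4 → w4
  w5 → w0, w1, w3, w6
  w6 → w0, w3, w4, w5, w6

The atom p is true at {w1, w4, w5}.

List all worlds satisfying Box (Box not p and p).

w0: successors {w3}; Box not p and p there: w3:F. ✗
w1: successors {w1, w2, w3, w4, w5}; Box not p and p there: w1:F, w2:F, w3:F, w4:F, w5:F. ✗
w2: successors {w0, w1, w2, w3, w4, w5, w6}; Box not p and p there: w0:F, w1:F, w2:F, w3:F, w4:F, w5:F, w6:F. ✗
w3: successors {w6}; Box not p and p there: w6:F. ✗
w4: successors {w4}; Box not p and p there: w4:F. ✗
w5: successors {w0, w1, w3, w6}; Box not p and p there: w0:F, w1:F, w3:F, w6:F. ✗
w6: successors {w0, w3, w4, w5, w6}; Box not p and p there: w0:F, w3:F, w4:F, w5:F, w6:F. ✗

∅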